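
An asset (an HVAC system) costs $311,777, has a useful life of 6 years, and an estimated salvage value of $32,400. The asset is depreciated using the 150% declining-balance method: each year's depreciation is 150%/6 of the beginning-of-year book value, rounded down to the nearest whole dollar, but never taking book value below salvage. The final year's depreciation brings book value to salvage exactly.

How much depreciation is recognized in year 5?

$24,662

Depreciable base = $311,777 − $32,400 = $279,377.
Year 1: ⌊$311,777 × 150%/6⌋ = $77,944. Book value $233,833.
Year 2: ⌊$233,833 × 150%/6⌋ = $58,458. Book value $175,375.
Year 3: ⌊$175,375 × 150%/6⌋ = $43,843. Book value $131,532.
Year 4: ⌊$131,532 × 150%/6⌋ = $32,883. Book value $98,649.
Year 5: ⌊$98,649 × 150%/6⌋ = $24,662. Book value $73,987.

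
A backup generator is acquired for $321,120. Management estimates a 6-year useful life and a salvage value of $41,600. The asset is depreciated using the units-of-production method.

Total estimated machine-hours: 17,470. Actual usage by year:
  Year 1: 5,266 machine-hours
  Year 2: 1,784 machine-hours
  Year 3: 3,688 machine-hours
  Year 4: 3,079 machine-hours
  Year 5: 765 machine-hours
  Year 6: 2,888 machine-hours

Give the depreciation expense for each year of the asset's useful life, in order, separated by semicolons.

Depreciable base = $321,120 − $41,600 = $279,520.
Rate = $279,520 / 17,470 machine-hours = $16 per machine-hour.
Year 1: 5,266 × $16 = $84,256. Book value $236,864.
Year 2: 1,784 × $16 = $28,544. Book value $208,320.
Year 3: 3,688 × $16 = $59,008. Book value $149,312.
Year 4: 3,079 × $16 = $49,264. Book value $100,048.
Year 5: 765 × $16 = $12,240. Book value $87,808.
Year 6: 2,888 × $16 = $46,208. Book value $41,600.

$84,256; $28,544; $59,008; $49,264; $12,240; $46,208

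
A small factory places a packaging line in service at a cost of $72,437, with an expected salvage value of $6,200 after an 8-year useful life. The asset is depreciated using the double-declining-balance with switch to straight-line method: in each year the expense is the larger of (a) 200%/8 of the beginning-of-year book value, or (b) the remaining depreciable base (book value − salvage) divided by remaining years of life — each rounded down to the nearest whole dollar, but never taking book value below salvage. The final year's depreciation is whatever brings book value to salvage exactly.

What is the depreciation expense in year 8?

Depreciable base = $72,437 − $6,200 = $66,237.
Year 1: DB = ⌊$72,437 × 200%/8⌋ = $18,109; SL = ⌊$66,237/8⌋ = $8,279 → take DB $18,109. Book value $54,328.
Year 2: DB = ⌊$54,328 × 200%/8⌋ = $13,582; SL = ⌊$48,128/7⌋ = $6,875 → take DB $13,582. Book value $40,746.
Year 3: DB = ⌊$40,746 × 200%/8⌋ = $10,186; SL = ⌊$34,546/6⌋ = $5,757 → take DB $10,186. Book value $30,560.
Year 4: DB = ⌊$30,560 × 200%/8⌋ = $7,640; SL = ⌊$24,360/5⌋ = $4,872 → take DB $7,640. Book value $22,920.
Year 5: DB = ⌊$22,920 × 200%/8⌋ = $5,730; SL = ⌊$16,720/4⌋ = $4,180 → take DB $5,730. Book value $17,190.
Year 6: DB = ⌊$17,190 × 200%/8⌋ = $4,297; SL = ⌊$10,990/3⌋ = $3,663 → take DB $4,297. Book value $12,893.
Year 7: DB = ⌊$12,893 × 200%/8⌋ = $3,223; SL = ⌊$6,693/2⌋ = $3,346 → take SL $3,346. Book value $9,547.
Year 8 (final): $9,547 − $6,200 = $3,347. Book value $6,200.

$3,347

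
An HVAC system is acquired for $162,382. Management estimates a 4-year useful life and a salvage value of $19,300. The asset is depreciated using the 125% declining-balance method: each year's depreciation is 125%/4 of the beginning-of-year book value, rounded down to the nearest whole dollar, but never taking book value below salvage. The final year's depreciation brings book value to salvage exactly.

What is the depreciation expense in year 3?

$23,985

Depreciable base = $162,382 − $19,300 = $143,082.
Year 1: ⌊$162,382 × 125%/4⌋ = $50,744. Book value $111,638.
Year 2: ⌊$111,638 × 125%/4⌋ = $34,886. Book value $76,752.
Year 3: ⌊$76,752 × 125%/4⌋ = $23,985. Book value $52,767.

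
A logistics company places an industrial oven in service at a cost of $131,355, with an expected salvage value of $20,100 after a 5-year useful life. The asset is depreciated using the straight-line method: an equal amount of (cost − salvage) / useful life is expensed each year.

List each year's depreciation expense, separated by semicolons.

Depreciable base = $131,355 − $20,100 = $111,255.
Annual expense = $111,255 / 5 = $22,251.
End of year 1: book value $109,104.
End of year 2: book value $86,853.
End of year 3: book value $64,602.
End of year 4: book value $42,351.
End of year 5: book value $20,100.

$22,251; $22,251; $22,251; $22,251; $22,251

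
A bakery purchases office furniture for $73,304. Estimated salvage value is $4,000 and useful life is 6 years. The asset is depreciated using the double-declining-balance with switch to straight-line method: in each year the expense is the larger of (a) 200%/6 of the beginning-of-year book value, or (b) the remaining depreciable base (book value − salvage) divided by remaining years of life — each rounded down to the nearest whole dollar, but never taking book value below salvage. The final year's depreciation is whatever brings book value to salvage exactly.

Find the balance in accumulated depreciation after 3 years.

$51,584

Depreciable base = $73,304 − $4,000 = $69,304.
Year 1: DB = ⌊$73,304 × 200%/6⌋ = $24,434; SL = ⌊$69,304/6⌋ = $11,550 → take DB $24,434. Book value $48,870.
Year 2: DB = ⌊$48,870 × 200%/6⌋ = $16,290; SL = ⌊$44,870/5⌋ = $8,974 → take DB $16,290. Book value $32,580.
Year 3: DB = ⌊$32,580 × 200%/6⌋ = $10,860; SL = ⌊$28,580/4⌋ = $7,145 → take DB $10,860. Book value $21,720.
Accumulated through year 3 = $73,304 − $21,720 = $51,584.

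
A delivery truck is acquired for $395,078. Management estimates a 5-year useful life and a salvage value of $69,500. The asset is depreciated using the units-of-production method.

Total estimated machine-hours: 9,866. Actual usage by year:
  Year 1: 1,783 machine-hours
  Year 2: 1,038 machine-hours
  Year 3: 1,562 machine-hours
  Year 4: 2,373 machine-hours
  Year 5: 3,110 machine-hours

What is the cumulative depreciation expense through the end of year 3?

Depreciable base = $395,078 − $69,500 = $325,578.
Rate = $325,578 / 9,866 machine-hours = $33 per machine-hour.
Year 1: 1,783 × $33 = $58,839. Book value $336,239.
Year 2: 1,038 × $33 = $34,254. Book value $301,985.
Year 3: 1,562 × $33 = $51,546. Book value $250,439.
Accumulated through year 3 = $395,078 − $250,439 = $144,639.

$144,639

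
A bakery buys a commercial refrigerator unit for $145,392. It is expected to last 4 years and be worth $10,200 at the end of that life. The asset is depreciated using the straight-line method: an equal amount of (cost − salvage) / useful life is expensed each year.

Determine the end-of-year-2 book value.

Depreciable base = $145,392 − $10,200 = $135,192.
Annual expense = $135,192 / 4 = $33,798.
End of year 1: book value $111,594.
End of year 2: book value $77,796.

$77,796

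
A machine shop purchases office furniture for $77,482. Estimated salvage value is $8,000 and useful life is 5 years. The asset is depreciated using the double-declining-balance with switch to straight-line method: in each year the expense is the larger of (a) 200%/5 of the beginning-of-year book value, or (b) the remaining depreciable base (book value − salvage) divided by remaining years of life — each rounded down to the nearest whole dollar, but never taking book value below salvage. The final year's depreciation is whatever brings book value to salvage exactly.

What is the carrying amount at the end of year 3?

Depreciable base = $77,482 − $8,000 = $69,482.
Year 1: DB = ⌊$77,482 × 200%/5⌋ = $30,992; SL = ⌊$69,482/5⌋ = $13,896 → take DB $30,992. Book value $46,490.
Year 2: DB = ⌊$46,490 × 200%/5⌋ = $18,596; SL = ⌊$38,490/4⌋ = $9,622 → take DB $18,596. Book value $27,894.
Year 3: DB = ⌊$27,894 × 200%/5⌋ = $11,157; SL = ⌊$19,894/3⌋ = $6,631 → take DB $11,157. Book value $16,737.

$16,737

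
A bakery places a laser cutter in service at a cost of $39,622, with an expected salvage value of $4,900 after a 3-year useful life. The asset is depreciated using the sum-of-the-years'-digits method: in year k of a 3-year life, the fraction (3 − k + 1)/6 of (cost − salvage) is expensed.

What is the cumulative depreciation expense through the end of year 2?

$28,935

Depreciable base = $39,622 − $4,900 = $34,722.
Sum of the years' digits = 3+2+1 = 6.
Year 1: $34,722 × 3/6 = $17,361. Book value $22,261.
Year 2: $34,722 × 2/6 = $11,574. Book value $10,687.
Accumulated through year 2 = $39,622 − $10,687 = $28,935.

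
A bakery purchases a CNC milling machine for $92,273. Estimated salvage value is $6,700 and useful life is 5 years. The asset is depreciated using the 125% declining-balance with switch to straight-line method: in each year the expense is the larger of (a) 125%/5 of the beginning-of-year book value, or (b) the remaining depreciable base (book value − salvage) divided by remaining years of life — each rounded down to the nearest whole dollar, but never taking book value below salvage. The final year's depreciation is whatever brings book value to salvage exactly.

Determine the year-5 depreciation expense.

Depreciable base = $92,273 − $6,700 = $85,573.
Year 1: DB = ⌊$92,273 × 125%/5⌋ = $23,068; SL = ⌊$85,573/5⌋ = $17,114 → take DB $23,068. Book value $69,205.
Year 2: DB = ⌊$69,205 × 125%/5⌋ = $17,301; SL = ⌊$62,505/4⌋ = $15,626 → take DB $17,301. Book value $51,904.
Year 3: DB = ⌊$51,904 × 125%/5⌋ = $12,976; SL = ⌊$45,204/3⌋ = $15,068 → take SL $15,068. Book value $36,836.
Year 4: DB = ⌊$36,836 × 125%/5⌋ = $9,209; SL = ⌊$30,136/2⌋ = $15,068 → take SL $15,068. Book value $21,768.
Year 5 (final): $21,768 − $6,700 = $15,068. Book value $6,700.

$15,068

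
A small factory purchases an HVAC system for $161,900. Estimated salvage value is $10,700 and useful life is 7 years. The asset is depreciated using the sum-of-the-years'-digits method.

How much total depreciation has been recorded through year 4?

Depreciable base = $161,900 − $10,700 = $151,200.
Sum of the years' digits = 7+6+5+4+3+2+1 = 28.
Year 1: $151,200 × 7/28 = $37,800. Book value $124,100.
Year 2: $151,200 × 6/28 = $32,400. Book value $91,700.
Year 3: $151,200 × 5/28 = $27,000. Book value $64,700.
Year 4: $151,200 × 4/28 = $21,600. Book value $43,100.
Accumulated through year 4 = $161,900 − $43,100 = $118,800.

$118,800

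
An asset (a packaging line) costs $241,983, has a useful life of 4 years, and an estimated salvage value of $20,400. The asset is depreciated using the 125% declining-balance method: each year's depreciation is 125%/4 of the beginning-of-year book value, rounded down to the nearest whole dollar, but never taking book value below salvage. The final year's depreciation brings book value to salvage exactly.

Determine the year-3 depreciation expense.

$35,742

Depreciable base = $241,983 − $20,400 = $221,583.
Year 1: ⌊$241,983 × 125%/4⌋ = $75,619. Book value $166,364.
Year 2: ⌊$166,364 × 125%/4⌋ = $51,988. Book value $114,376.
Year 3: ⌊$114,376 × 125%/4⌋ = $35,742. Book value $78,634.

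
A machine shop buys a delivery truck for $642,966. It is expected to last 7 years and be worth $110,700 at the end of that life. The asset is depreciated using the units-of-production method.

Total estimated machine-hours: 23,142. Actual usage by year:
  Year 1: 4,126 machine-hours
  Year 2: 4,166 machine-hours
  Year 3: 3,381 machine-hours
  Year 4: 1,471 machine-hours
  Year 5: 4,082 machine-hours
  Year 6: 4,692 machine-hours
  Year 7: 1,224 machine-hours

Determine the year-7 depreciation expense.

$28,152

Depreciable base = $642,966 − $110,700 = $532,266.
Rate = $532,266 / 23,142 machine-hours = $23 per machine-hour.
Year 1: 4,126 × $23 = $94,898. Book value $548,068.
Year 2: 4,166 × $23 = $95,818. Book value $452,250.
Year 3: 3,381 × $23 = $77,763. Book value $374,487.
Year 4: 1,471 × $23 = $33,833. Book value $340,654.
Year 5: 4,082 × $23 = $93,886. Book value $246,768.
Year 6: 4,692 × $23 = $107,916. Book value $138,852.
Year 7: 1,224 × $23 = $28,152. Book value $110,700.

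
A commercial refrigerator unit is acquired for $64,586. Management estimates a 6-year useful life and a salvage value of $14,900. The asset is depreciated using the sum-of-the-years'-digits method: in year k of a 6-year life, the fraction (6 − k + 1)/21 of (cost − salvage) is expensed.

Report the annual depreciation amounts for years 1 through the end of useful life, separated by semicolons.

Depreciable base = $64,586 − $14,900 = $49,686.
Sum of the years' digits = 6+5+4+3+2+1 = 21.
Year 1: $49,686 × 6/21 = $14,196. Book value $50,390.
Year 2: $49,686 × 5/21 = $11,830. Book value $38,560.
Year 3: $49,686 × 4/21 = $9,464. Book value $29,096.
Year 4: $49,686 × 3/21 = $7,098. Book value $21,998.
Year 5: $49,686 × 2/21 = $4,732. Book value $17,266.
Year 6: $49,686 × 1/21 = $2,366. Book value $14,900.

$14,196; $11,830; $9,464; $7,098; $4,732; $2,366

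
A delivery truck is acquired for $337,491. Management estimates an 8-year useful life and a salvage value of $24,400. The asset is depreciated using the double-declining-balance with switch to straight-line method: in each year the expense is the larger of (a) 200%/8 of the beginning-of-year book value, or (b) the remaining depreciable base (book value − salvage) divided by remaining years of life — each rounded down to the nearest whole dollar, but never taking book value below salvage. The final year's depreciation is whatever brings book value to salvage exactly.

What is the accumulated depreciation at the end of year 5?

$257,402

Depreciable base = $337,491 − $24,400 = $313,091.
Year 1: DB = ⌊$337,491 × 200%/8⌋ = $84,372; SL = ⌊$313,091/8⌋ = $39,136 → take DB $84,372. Book value $253,119.
Year 2: DB = ⌊$253,119 × 200%/8⌋ = $63,279; SL = ⌊$228,719/7⌋ = $32,674 → take DB $63,279. Book value $189,840.
Year 3: DB = ⌊$189,840 × 200%/8⌋ = $47,460; SL = ⌊$165,440/6⌋ = $27,573 → take DB $47,460. Book value $142,380.
Year 4: DB = ⌊$142,380 × 200%/8⌋ = $35,595; SL = ⌊$117,980/5⌋ = $23,596 → take DB $35,595. Book value $106,785.
Year 5: DB = ⌊$106,785 × 200%/8⌋ = $26,696; SL = ⌊$82,385/4⌋ = $20,596 → take DB $26,696. Book value $80,089.
Accumulated through year 5 = $337,491 − $80,089 = $257,402.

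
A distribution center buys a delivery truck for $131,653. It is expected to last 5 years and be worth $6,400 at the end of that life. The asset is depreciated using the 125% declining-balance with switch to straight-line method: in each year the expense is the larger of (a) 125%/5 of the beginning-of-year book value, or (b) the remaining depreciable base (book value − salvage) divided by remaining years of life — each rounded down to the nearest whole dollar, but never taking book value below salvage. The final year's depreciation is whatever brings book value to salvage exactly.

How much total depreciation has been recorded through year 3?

$80,149

Depreciable base = $131,653 − $6,400 = $125,253.
Year 1: DB = ⌊$131,653 × 125%/5⌋ = $32,913; SL = ⌊$125,253/5⌋ = $25,050 → take DB $32,913. Book value $98,740.
Year 2: DB = ⌊$98,740 × 125%/5⌋ = $24,685; SL = ⌊$92,340/4⌋ = $23,085 → take DB $24,685. Book value $74,055.
Year 3: DB = ⌊$74,055 × 125%/5⌋ = $18,513; SL = ⌊$67,655/3⌋ = $22,551 → take SL $22,551. Book value $51,504.
Accumulated through year 3 = $131,653 − $51,504 = $80,149.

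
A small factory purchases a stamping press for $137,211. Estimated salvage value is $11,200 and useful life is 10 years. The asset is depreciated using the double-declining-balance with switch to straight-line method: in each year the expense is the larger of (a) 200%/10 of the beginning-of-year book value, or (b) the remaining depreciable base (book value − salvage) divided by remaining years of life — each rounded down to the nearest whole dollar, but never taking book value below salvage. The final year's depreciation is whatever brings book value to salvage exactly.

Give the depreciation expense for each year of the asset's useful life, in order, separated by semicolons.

Depreciable base = $137,211 − $11,200 = $126,011.
Year 1: DB = ⌊$137,211 × 200%/10⌋ = $27,442; SL = ⌊$126,011/10⌋ = $12,601 → take DB $27,442. Book value $109,769.
Year 2: DB = ⌊$109,769 × 200%/10⌋ = $21,953; SL = ⌊$98,569/9⌋ = $10,952 → take DB $21,953. Book value $87,816.
Year 3: DB = ⌊$87,816 × 200%/10⌋ = $17,563; SL = ⌊$76,616/8⌋ = $9,577 → take DB $17,563. Book value $70,253.
Year 4: DB = ⌊$70,253 × 200%/10⌋ = $14,050; SL = ⌊$59,053/7⌋ = $8,436 → take DB $14,050. Book value $56,203.
Year 5: DB = ⌊$56,203 × 200%/10⌋ = $11,240; SL = ⌊$45,003/6⌋ = $7,500 → take DB $11,240. Book value $44,963.
Year 6: DB = ⌊$44,963 × 200%/10⌋ = $8,992; SL = ⌊$33,763/5⌋ = $6,752 → take DB $8,992. Book value $35,971.
Year 7: DB = ⌊$35,971 × 200%/10⌋ = $7,194; SL = ⌊$24,771/4⌋ = $6,192 → take DB $7,194. Book value $28,777.
Year 8: DB = ⌊$28,777 × 200%/10⌋ = $5,755; SL = ⌊$17,577/3⌋ = $5,859 → take SL $5,859. Book value $22,918.
Year 9: DB = ⌊$22,918 × 200%/10⌋ = $4,583; SL = ⌊$11,718/2⌋ = $5,859 → take SL $5,859. Book value $17,059.
Year 10 (final): $17,059 − $11,200 = $5,859. Book value $11,200.

$27,442; $21,953; $17,563; $14,050; $11,240; $8,992; $7,194; $5,859; $5,859; $5,859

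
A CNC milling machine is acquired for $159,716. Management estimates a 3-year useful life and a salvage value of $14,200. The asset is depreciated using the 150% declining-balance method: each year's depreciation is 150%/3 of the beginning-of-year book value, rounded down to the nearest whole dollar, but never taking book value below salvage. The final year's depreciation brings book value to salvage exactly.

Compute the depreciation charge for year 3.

$25,729

Depreciable base = $159,716 − $14,200 = $145,516.
Year 1: ⌊$159,716 × 150%/3⌋ = $79,858. Book value $79,858.
Year 2: ⌊$79,858 × 150%/3⌋ = $39,929. Book value $39,929.
Year 3 (final): $39,929 − $14,200 = $25,729. Book value $14,200.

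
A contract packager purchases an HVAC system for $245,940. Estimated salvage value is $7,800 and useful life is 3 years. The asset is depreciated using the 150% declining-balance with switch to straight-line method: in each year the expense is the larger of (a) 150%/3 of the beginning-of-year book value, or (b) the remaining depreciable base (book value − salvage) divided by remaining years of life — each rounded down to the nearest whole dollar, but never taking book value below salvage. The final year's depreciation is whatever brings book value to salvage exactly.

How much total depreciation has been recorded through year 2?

$184,455

Depreciable base = $245,940 − $7,800 = $238,140.
Year 1: DB = ⌊$245,940 × 150%/3⌋ = $122,970; SL = ⌊$238,140/3⌋ = $79,380 → take DB $122,970. Book value $122,970.
Year 2: DB = ⌊$122,970 × 150%/3⌋ = $61,485; SL = ⌊$115,170/2⌋ = $57,585 → take DB $61,485. Book value $61,485.
Accumulated through year 2 = $245,940 − $61,485 = $184,455.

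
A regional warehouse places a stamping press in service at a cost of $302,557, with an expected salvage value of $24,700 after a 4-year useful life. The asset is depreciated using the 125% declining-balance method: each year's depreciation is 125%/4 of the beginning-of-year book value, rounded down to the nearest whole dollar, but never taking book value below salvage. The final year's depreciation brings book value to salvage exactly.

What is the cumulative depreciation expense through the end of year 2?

Depreciable base = $302,557 − $24,700 = $277,857.
Year 1: ⌊$302,557 × 125%/4⌋ = $94,549. Book value $208,008.
Year 2: ⌊$208,008 × 125%/4⌋ = $65,002. Book value $143,006.
Accumulated through year 2 = $302,557 − $143,006 = $159,551.

$159,551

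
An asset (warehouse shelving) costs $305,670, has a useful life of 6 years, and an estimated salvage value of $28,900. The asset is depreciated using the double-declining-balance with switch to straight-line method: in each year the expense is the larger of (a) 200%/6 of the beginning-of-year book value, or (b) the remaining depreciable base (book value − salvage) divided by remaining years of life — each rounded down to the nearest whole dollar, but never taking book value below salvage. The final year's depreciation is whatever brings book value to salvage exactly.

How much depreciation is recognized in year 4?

$30,190

Depreciable base = $305,670 − $28,900 = $276,770.
Year 1: DB = ⌊$305,670 × 200%/6⌋ = $101,890; SL = ⌊$276,770/6⌋ = $46,128 → take DB $101,890. Book value $203,780.
Year 2: DB = ⌊$203,780 × 200%/6⌋ = $67,926; SL = ⌊$174,880/5⌋ = $34,976 → take DB $67,926. Book value $135,854.
Year 3: DB = ⌊$135,854 × 200%/6⌋ = $45,284; SL = ⌊$106,954/4⌋ = $26,738 → take DB $45,284. Book value $90,570.
Year 4: DB = ⌊$90,570 × 200%/6⌋ = $30,190; SL = ⌊$61,670/3⌋ = $20,556 → take DB $30,190. Book value $60,380.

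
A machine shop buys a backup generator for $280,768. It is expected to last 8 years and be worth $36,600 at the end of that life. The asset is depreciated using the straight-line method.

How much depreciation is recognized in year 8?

Depreciable base = $280,768 − $36,600 = $244,168.
Annual expense = $244,168 / 8 = $30,521.

$30,521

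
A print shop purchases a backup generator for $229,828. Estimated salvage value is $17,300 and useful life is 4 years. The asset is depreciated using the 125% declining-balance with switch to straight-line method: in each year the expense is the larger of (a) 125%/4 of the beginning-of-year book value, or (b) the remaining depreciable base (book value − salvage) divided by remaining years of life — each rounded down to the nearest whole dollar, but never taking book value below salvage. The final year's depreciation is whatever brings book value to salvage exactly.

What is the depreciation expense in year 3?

Depreciable base = $229,828 − $17,300 = $212,528.
Year 1: DB = ⌊$229,828 × 125%/4⌋ = $71,821; SL = ⌊$212,528/4⌋ = $53,132 → take DB $71,821. Book value $158,007.
Year 2: DB = ⌊$158,007 × 125%/4⌋ = $49,377; SL = ⌊$140,707/3⌋ = $46,902 → take DB $49,377. Book value $108,630.
Year 3: DB = ⌊$108,630 × 125%/4⌋ = $33,946; SL = ⌊$91,330/2⌋ = $45,665 → take SL $45,665. Book value $62,965.

$45,665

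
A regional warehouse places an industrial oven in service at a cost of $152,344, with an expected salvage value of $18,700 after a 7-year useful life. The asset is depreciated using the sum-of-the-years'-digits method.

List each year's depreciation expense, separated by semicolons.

$33,411; $28,638; $23,865; $19,092; $14,319; $9,546; $4,773

Depreciable base = $152,344 − $18,700 = $133,644.
Sum of the years' digits = 7+6+5+4+3+2+1 = 28.
Year 1: $133,644 × 7/28 = $33,411. Book value $118,933.
Year 2: $133,644 × 6/28 = $28,638. Book value $90,295.
Year 3: $133,644 × 5/28 = $23,865. Book value $66,430.
Year 4: $133,644 × 4/28 = $19,092. Book value $47,338.
Year 5: $133,644 × 3/28 = $14,319. Book value $33,019.
Year 6: $133,644 × 2/28 = $9,546. Book value $23,473.
Year 7: $133,644 × 1/28 = $4,773. Book value $18,700.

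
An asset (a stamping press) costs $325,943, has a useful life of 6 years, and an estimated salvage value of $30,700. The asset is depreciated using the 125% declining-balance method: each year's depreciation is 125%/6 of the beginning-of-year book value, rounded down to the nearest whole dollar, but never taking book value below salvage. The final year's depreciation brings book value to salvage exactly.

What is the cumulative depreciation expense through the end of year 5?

Depreciable base = $325,943 − $30,700 = $295,243.
Year 1: ⌊$325,943 × 125%/6⌋ = $67,904. Book value $258,039.
Year 2: ⌊$258,039 × 125%/6⌋ = $53,758. Book value $204,281.
Year 3: ⌊$204,281 × 125%/6⌋ = $42,558. Book value $161,723.
Year 4: ⌊$161,723 × 125%/6⌋ = $33,692. Book value $128,031.
Year 5: ⌊$128,031 × 125%/6⌋ = $26,673. Book value $101,358.
Accumulated through year 5 = $325,943 − $101,358 = $224,585.

$224,585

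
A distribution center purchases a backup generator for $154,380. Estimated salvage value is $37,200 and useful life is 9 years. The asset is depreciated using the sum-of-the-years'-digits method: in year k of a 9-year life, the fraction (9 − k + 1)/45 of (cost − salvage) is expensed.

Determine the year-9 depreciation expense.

Depreciable base = $154,380 − $37,200 = $117,180.
Sum of the years' digits = 9+8+7+6+5+4+3+2+1 = 45.
Year 1: $117,180 × 9/45 = $23,436. Book value $130,944.
Year 2: $117,180 × 8/45 = $20,832. Book value $110,112.
Year 3: $117,180 × 7/45 = $18,228. Book value $91,884.
Year 4: $117,180 × 6/45 = $15,624. Book value $76,260.
Year 5: $117,180 × 5/45 = $13,020. Book value $63,240.
Year 6: $117,180 × 4/45 = $10,416. Book value $52,824.
Year 7: $117,180 × 3/45 = $7,812. Book value $45,012.
Year 8: $117,180 × 2/45 = $5,208. Book value $39,804.
Year 9: $117,180 × 1/45 = $2,604. Book value $37,200.

$2,604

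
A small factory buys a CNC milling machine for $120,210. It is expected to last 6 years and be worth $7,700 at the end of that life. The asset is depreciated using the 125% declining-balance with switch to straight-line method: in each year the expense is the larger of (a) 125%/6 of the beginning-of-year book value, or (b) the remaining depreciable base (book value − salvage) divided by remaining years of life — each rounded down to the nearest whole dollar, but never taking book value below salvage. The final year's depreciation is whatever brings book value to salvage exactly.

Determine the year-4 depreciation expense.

$16,910

Depreciable base = $120,210 − $7,700 = $112,510.
Year 1: DB = ⌊$120,210 × 125%/6⌋ = $25,043; SL = ⌊$112,510/6⌋ = $18,751 → take DB $25,043. Book value $95,167.
Year 2: DB = ⌊$95,167 × 125%/6⌋ = $19,826; SL = ⌊$87,467/5⌋ = $17,493 → take DB $19,826. Book value $75,341.
Year 3: DB = ⌊$75,341 × 125%/6⌋ = $15,696; SL = ⌊$67,641/4⌋ = $16,910 → take SL $16,910. Book value $58,431.
Year 4: DB = ⌊$58,431 × 125%/6⌋ = $12,173; SL = ⌊$50,731/3⌋ = $16,910 → take SL $16,910. Book value $41,521.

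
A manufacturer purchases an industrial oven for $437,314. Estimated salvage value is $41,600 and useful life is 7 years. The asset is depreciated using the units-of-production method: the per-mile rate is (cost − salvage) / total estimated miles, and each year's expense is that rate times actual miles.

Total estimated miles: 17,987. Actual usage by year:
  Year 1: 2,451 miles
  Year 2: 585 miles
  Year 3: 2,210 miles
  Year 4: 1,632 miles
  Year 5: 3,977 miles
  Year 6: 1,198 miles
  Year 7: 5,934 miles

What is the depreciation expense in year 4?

Depreciable base = $437,314 − $41,600 = $395,714.
Rate = $395,714 / 17,987 miles = $22 per mile.
Year 1: 2,451 × $22 = $53,922. Book value $383,392.
Year 2: 585 × $22 = $12,870. Book value $370,522.
Year 3: 2,210 × $22 = $48,620. Book value $321,902.
Year 4: 1,632 × $22 = $35,904. Book value $285,998.

$35,904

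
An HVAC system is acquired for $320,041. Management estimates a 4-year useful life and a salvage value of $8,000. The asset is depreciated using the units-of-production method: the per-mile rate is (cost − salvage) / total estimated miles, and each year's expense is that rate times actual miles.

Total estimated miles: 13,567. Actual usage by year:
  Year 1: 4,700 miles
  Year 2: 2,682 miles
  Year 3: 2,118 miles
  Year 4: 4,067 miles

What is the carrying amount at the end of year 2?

$150,255

Depreciable base = $320,041 − $8,000 = $312,041.
Rate = $312,041 / 13,567 miles = $23 per mile.
Year 1: 4,700 × $23 = $108,100. Book value $211,941.
Year 2: 2,682 × $23 = $61,686. Book value $150,255.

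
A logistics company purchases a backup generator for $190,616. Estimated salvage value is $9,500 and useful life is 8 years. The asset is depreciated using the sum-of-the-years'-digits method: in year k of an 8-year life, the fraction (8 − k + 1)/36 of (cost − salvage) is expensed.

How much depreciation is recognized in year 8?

$5,031

Depreciable base = $190,616 − $9,500 = $181,116.
Sum of the years' digits = 8+7+6+5+4+3+2+1 = 36.
Year 1: $181,116 × 8/36 = $40,248. Book value $150,368.
Year 2: $181,116 × 7/36 = $35,217. Book value $115,151.
Year 3: $181,116 × 6/36 = $30,186. Book value $84,965.
Year 4: $181,116 × 5/36 = $25,155. Book value $59,810.
Year 5: $181,116 × 4/36 = $20,124. Book value $39,686.
Year 6: $181,116 × 3/36 = $15,093. Book value $24,593.
Year 7: $181,116 × 2/36 = $10,062. Book value $14,531.
Year 8: $181,116 × 1/36 = $5,031. Book value $9,500.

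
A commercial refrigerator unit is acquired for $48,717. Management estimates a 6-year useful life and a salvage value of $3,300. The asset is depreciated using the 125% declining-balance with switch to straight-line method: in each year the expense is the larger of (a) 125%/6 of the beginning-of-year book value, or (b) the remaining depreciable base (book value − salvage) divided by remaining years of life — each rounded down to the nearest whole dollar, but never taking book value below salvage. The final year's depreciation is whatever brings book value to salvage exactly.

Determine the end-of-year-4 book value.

Depreciable base = $48,717 − $3,300 = $45,417.
Year 1: DB = ⌊$48,717 × 125%/6⌋ = $10,149; SL = ⌊$45,417/6⌋ = $7,569 → take DB $10,149. Book value $38,568.
Year 2: DB = ⌊$38,568 × 125%/6⌋ = $8,035; SL = ⌊$35,268/5⌋ = $7,053 → take DB $8,035. Book value $30,533.
Year 3: DB = ⌊$30,533 × 125%/6⌋ = $6,361; SL = ⌊$27,233/4⌋ = $6,808 → take SL $6,808. Book value $23,725.
Year 4: DB = ⌊$23,725 × 125%/6⌋ = $4,942; SL = ⌊$20,425/3⌋ = $6,808 → take SL $6,808. Book value $16,917.

$16,917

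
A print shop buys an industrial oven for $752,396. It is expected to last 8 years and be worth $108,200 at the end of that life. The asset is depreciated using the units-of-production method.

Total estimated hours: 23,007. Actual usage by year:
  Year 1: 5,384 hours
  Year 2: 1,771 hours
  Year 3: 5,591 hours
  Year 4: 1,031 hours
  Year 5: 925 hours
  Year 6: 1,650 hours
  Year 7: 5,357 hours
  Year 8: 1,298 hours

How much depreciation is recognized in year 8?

$36,344

Depreciable base = $752,396 − $108,200 = $644,196.
Rate = $644,196 / 23,007 hours = $28 per hour.
Year 1: 5,384 × $28 = $150,752. Book value $601,644.
Year 2: 1,771 × $28 = $49,588. Book value $552,056.
Year 3: 5,591 × $28 = $156,548. Book value $395,508.
Year 4: 1,031 × $28 = $28,868. Book value $366,640.
Year 5: 925 × $28 = $25,900. Book value $340,740.
Year 6: 1,650 × $28 = $46,200. Book value $294,540.
Year 7: 5,357 × $28 = $149,996. Book value $144,544.
Year 8: 1,298 × $28 = $36,344. Book value $108,200.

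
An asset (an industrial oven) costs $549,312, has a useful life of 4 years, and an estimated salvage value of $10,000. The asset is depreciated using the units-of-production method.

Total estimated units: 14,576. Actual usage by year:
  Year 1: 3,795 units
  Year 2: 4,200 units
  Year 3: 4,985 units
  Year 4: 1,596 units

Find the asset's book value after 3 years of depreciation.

$69,052

Depreciable base = $549,312 − $10,000 = $539,312.
Rate = $539,312 / 14,576 units = $37 per unit.
Year 1: 3,795 × $37 = $140,415. Book value $408,897.
Year 2: 4,200 × $37 = $155,400. Book value $253,497.
Year 3: 4,985 × $37 = $184,445. Book value $69,052.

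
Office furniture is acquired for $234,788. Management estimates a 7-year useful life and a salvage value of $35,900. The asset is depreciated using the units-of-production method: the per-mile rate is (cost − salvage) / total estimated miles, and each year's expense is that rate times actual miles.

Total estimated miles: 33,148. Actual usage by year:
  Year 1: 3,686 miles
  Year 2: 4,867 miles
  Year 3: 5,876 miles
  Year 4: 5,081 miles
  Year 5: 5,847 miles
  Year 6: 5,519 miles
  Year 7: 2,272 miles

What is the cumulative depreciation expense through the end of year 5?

Depreciable base = $234,788 − $35,900 = $198,888.
Rate = $198,888 / 33,148 miles = $6 per mile.
Year 1: 3,686 × $6 = $22,116. Book value $212,672.
Year 2: 4,867 × $6 = $29,202. Book value $183,470.
Year 3: 5,876 × $6 = $35,256. Book value $148,214.
Year 4: 5,081 × $6 = $30,486. Book value $117,728.
Year 5: 5,847 × $6 = $35,082. Book value $82,646.
Accumulated through year 5 = $234,788 − $82,646 = $152,142.

$152,142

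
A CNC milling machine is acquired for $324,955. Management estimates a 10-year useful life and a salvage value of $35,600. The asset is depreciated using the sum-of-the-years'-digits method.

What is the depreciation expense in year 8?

Depreciable base = $324,955 − $35,600 = $289,355.
Sum of the years' digits = 10+9+8+7+6+5+4+3+2+1 = 55.
Year 1: $289,355 × 10/55 = $52,610. Book value $272,345.
Year 2: $289,355 × 9/55 = $47,349. Book value $224,996.
Year 3: $289,355 × 8/55 = $42,088. Book value $182,908.
Year 4: $289,355 × 7/55 = $36,827. Book value $146,081.
Year 5: $289,355 × 6/55 = $31,566. Book value $114,515.
Year 6: $289,355 × 5/55 = $26,305. Book value $88,210.
Year 7: $289,355 × 4/55 = $21,044. Book value $67,166.
Year 8: $289,355 × 3/55 = $15,783. Book value $51,383.

$15,783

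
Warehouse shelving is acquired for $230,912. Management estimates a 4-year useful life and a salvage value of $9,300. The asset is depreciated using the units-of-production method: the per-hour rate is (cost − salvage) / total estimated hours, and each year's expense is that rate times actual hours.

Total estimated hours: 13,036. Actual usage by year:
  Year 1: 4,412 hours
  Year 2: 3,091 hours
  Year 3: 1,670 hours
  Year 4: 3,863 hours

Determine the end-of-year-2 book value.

Depreciable base = $230,912 − $9,300 = $221,612.
Rate = $221,612 / 13,036 hours = $17 per hour.
Year 1: 4,412 × $17 = $75,004. Book value $155,908.
Year 2: 3,091 × $17 = $52,547. Book value $103,361.

$103,361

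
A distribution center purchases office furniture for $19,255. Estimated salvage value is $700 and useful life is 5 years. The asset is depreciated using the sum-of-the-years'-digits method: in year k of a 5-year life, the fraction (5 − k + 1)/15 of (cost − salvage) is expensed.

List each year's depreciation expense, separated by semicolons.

$6,185; $4,948; $3,711; $2,474; $1,237

Depreciable base = $19,255 − $700 = $18,555.
Sum of the years' digits = 5+4+3+2+1 = 15.
Year 1: $18,555 × 5/15 = $6,185. Book value $13,070.
Year 2: $18,555 × 4/15 = $4,948. Book value $8,122.
Year 3: $18,555 × 3/15 = $3,711. Book value $4,411.
Year 4: $18,555 × 2/15 = $2,474. Book value $1,937.
Year 5: $18,555 × 1/15 = $1,237. Book value $700.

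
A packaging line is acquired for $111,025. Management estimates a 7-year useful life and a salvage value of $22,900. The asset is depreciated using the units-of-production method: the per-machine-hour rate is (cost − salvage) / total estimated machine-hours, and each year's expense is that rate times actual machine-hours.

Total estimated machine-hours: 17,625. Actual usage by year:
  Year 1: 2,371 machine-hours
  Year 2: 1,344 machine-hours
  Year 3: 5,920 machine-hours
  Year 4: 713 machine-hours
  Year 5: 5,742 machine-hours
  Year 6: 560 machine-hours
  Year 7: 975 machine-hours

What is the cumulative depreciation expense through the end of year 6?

$83,250

Depreciable base = $111,025 − $22,900 = $88,125.
Rate = $88,125 / 17,625 machine-hours = $5 per machine-hour.
Year 1: 2,371 × $5 = $11,855. Book value $99,170.
Year 2: 1,344 × $5 = $6,720. Book value $92,450.
Year 3: 5,920 × $5 = $29,600. Book value $62,850.
Year 4: 713 × $5 = $3,565. Book value $59,285.
Year 5: 5,742 × $5 = $28,710. Book value $30,575.
Year 6: 560 × $5 = $2,800. Book value $27,775.
Accumulated through year 6 = $111,025 − $27,775 = $83,250.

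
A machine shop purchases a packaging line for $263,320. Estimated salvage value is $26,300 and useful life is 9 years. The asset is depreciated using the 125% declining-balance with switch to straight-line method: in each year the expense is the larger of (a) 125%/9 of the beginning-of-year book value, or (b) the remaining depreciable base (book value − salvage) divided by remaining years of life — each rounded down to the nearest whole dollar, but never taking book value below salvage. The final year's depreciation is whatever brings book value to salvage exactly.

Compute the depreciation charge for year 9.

Depreciable base = $263,320 − $26,300 = $237,020.
Year 1: DB = ⌊$263,320 × 125%/9⌋ = $36,572; SL = ⌊$237,020/9⌋ = $26,335 → take DB $36,572. Book value $226,748.
Year 2: DB = ⌊$226,748 × 125%/9⌋ = $31,492; SL = ⌊$200,448/8⌋ = $25,056 → take DB $31,492. Book value $195,256.
Year 3: DB = ⌊$195,256 × 125%/9⌋ = $27,118; SL = ⌊$168,956/7⌋ = $24,136 → take DB $27,118. Book value $168,138.
Year 4: DB = ⌊$168,138 × 125%/9⌋ = $23,352; SL = ⌊$141,838/6⌋ = $23,639 → take SL $23,639. Book value $144,499.
Year 5: DB = ⌊$144,499 × 125%/9⌋ = $20,069; SL = ⌊$118,199/5⌋ = $23,639 → take SL $23,639. Book value $120,860.
Year 6: DB = ⌊$120,860 × 125%/9⌋ = $16,786; SL = ⌊$94,560/4⌋ = $23,640 → take SL $23,640. Book value $97,220.
Year 7: DB = ⌊$97,220 × 125%/9⌋ = $13,502; SL = ⌊$70,920/3⌋ = $23,640 → take SL $23,640. Book value $73,580.
Year 8: DB = ⌊$73,580 × 125%/9⌋ = $10,219; SL = ⌊$47,280/2⌋ = $23,640 → take SL $23,640. Book value $49,940.
Year 9 (final): $49,940 − $26,300 = $23,640. Book value $26,300.

$23,640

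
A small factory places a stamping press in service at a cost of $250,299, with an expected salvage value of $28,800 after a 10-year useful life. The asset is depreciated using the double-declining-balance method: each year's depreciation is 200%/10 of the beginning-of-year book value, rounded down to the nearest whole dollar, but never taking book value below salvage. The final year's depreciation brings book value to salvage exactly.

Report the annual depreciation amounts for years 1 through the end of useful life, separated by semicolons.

$50,059; $40,048; $32,038; $25,630; $20,504; $16,404; $13,123; $10,498; $8,399; $4,796

Depreciable base = $250,299 − $28,800 = $221,499.
Year 1: ⌊$250,299 × 200%/10⌋ = $50,059. Book value $200,240.
Year 2: ⌊$200,240 × 200%/10⌋ = $40,048. Book value $160,192.
Year 3: ⌊$160,192 × 200%/10⌋ = $32,038. Book value $128,154.
Year 4: ⌊$128,154 × 200%/10⌋ = $25,630. Book value $102,524.
Year 5: ⌊$102,524 × 200%/10⌋ = $20,504. Book value $82,020.
Year 6: ⌊$82,020 × 200%/10⌋ = $16,404. Book value $65,616.
Year 7: ⌊$65,616 × 200%/10⌋ = $13,123. Book value $52,493.
Year 8: ⌊$52,493 × 200%/10⌋ = $10,498. Book value $41,995.
Year 9: ⌊$41,995 × 200%/10⌋ = $8,399. Book value $33,596.
Year 10 (final): $33,596 − $28,800 = $4,796. Book value $28,800.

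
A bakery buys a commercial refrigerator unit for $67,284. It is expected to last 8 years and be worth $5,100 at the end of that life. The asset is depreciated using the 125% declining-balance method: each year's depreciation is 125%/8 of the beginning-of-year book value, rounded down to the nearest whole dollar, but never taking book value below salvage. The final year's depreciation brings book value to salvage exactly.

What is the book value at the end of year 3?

Depreciable base = $67,284 − $5,100 = $62,184.
Year 1: ⌊$67,284 × 125%/8⌋ = $10,513. Book value $56,771.
Year 2: ⌊$56,771 × 125%/8⌋ = $8,870. Book value $47,901.
Year 3: ⌊$47,901 × 125%/8⌋ = $7,484. Book value $40,417.

$40,417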